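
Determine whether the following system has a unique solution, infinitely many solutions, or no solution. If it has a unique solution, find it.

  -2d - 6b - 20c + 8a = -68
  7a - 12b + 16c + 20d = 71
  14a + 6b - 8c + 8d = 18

infinitely many solutions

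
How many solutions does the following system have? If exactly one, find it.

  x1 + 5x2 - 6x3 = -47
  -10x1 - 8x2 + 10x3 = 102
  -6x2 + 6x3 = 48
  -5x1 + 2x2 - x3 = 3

x1 = -3, x2 = -4, x3 = 4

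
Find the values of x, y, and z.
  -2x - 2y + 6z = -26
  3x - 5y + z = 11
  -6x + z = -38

x = 6, y = 1, z = -2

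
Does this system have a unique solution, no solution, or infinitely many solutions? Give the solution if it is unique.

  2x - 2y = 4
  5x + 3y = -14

Row-reduce the augmented matrix:
R1 ← R1 / (2).
R2 ← R2 − 5·R1.
R2 ← R2 / (8).
R1 ← R1 + 1·R2.
Reading off the reduced rows gives x = -1, y = -3.

x = -1, y = -3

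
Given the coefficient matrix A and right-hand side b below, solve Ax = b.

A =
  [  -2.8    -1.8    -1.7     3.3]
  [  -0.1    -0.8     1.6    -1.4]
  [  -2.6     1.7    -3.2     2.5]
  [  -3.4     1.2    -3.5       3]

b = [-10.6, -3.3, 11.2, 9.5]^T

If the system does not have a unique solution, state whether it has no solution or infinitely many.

x_1 = -1, x_2 = 3, x_3 = -5, x_4 = -5

Row-reduce the augmented matrix:
R1 ← R1 / (-14/5).
R2 ← R2 + 1/10·R1.
R3 ← R3 + 13/5·R1.
R4 ← R4 + 17/5·R1.
R2 ← R2 / (-103/140).
R1 ← R1 − 9/14·R2.
R3 ← R3 − 118/35·R2.
R4 ← R4 − 237/70·R2.
R3 ← R3 / (12337/2060).
R1 ← R1 − 212/103·R3.
R2 ← R2 + 465/206·R3.
R4 ← R4 − 6393/1030·R3.
R4 ← R4 / (-24507/123370).
R1 ← R1 − 982/12337·R4.
R2 ← R2 + 9515/12337·R4.
R3 ← R3 + 15491/12337·R4.
Reading off the reduced rows gives x_1 = -1, x_2 = 3, x_3 = -5, x_4 = -5.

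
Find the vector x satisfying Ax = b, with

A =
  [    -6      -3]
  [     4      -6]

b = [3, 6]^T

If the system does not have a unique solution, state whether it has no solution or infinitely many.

Row-reduce the augmented matrix:
R1 ← R1 / (-6).
R2 ← R2 − 4·R1.
R2 ← R2 / (-8).
R1 ← R1 − 1/2·R2.
Reading off the reduced rows gives x_1 = 0, x_2 = -1.

x_1 = 0, x_2 = -1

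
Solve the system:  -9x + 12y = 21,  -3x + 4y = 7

infinitely many solutions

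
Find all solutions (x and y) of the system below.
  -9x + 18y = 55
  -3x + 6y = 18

Row-reduce:
R1 ← R1 / (-9).
R2 ← R2 + 3·R1.
Row 2 reduces to 0 = -1/3, a contradiction. The system is inconsistent.

no solution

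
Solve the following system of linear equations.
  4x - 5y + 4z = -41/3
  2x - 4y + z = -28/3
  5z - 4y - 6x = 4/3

x = -4/3, y = 5/3, z = 0

Row-reduce the augmented matrix:
R1 ← R1 / (4).
R2 ← R2 − 2·R1.
R3 ← R3 + 6·R1.
R2 ← R2 / (-3/2).
R1 ← R1 + 5/4·R2.
R3 ← R3 + 23/2·R2.
R3 ← R3 / (56/3).
R1 ← R1 − 11/6·R3.
R2 ← R2 − 2/3·R3.
Reading off the reduced rows gives x = -4/3, y = 5/3, z = 0.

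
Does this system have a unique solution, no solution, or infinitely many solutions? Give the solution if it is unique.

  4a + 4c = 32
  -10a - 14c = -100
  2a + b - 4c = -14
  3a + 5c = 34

a = 3, b = 0, c = 5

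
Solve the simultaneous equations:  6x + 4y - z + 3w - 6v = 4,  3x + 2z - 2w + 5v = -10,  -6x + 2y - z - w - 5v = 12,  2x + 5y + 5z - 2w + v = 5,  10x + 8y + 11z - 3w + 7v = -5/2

Row-reduce:
R1 ← R1 / (6).
R2 ← R2 − 3·R1.
R3 ← R3 + 6·R1.
R4 ← R4 − 2·R1.
R5 ← R5 − 10·R1.
R2 ← R2 / (-2).
R1 ← R1 − 2/3·R2.
R3 ← R3 − 6·R2.
R4 ← R4 − 11/3·R2.
R5 ← R5 − 4/3·R2.
R3 ← R3 / (11/2).
R1 ← R1 − 2/3·R3.
R2 ← R2 + 5/4·R3.
R4 ← R4 − 119/12·R3.
R5 ← R5 − 43/3·R3.
R4 ← R4 / (65/11).
R1 ← R1 − 4/11·R4.
R2 ← R2 + 2/11·R4.
R3 ← R3 + 17/11·R4.
R5 ← R5 − 130/11·R4.
Row 5 reduces to 0 = -1/2, a contradiction. The system is inconsistent.

no solution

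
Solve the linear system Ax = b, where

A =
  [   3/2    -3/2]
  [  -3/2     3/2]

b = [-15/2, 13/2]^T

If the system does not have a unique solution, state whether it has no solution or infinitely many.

no solution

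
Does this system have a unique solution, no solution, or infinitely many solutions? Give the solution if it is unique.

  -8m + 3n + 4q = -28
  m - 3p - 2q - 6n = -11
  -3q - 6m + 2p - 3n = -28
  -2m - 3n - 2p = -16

Row-reduce:
R1 ← R1 / (-8).
R2 ← R2 − 1·R1.
R3 ← R3 + 6·R1.
R4 ← R4 + 2·R1.
R2 ← R2 / (-45/8).
R1 ← R1 + 3/8·R2.
R3 ← R3 + 21/4·R2.
R4 ← R4 + 15/4·R2.
R3 ← R3 / (24/5).
R1 ← R1 − 1/5·R3.
R2 ← R2 − 8/15·R3.
Row 4 reduces to 0 = 2/3, a contradiction. The system is inconsistent.

no solution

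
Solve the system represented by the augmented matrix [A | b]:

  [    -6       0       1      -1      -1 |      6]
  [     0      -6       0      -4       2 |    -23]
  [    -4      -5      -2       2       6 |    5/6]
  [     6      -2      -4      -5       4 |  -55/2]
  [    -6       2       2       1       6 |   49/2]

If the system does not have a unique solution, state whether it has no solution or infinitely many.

Row-reduce the augmented matrix:
R1 ← R1 / (-6).
R3 ← R3 + 4·R1.
R4 ← R4 − 6·R1.
R5 ← R5 + 6·R1.
R2 ← R2 / (-6).
R3 ← R3 + 5·R2.
R4 ← R4 + 2·R2.
R5 ← R5 − 2·R2.
R3 ← R3 / (-8/3).
R1 ← R1 + 1/6·R3.
R4 ← R4 + 3·R3.
R5 ← R5 − 1·R3.
R4 ← R4 / (-137/12).
R1 ← R1 + 5/24·R4.
R2 ← R2 − 2/3·R4.
R3 ← R3 + 9/4·R4.
R5 ← R5 − 35/12·R4.
R5 ← R5 / (1192/137).
R1 ← R1 + 47/548·R5.
R2 ← R2 + 72/137·R5.
R3 ← R3 + 168/137·R5.
R4 ← R4 − 79/274·R5.
Reading off the reduced rows gives x_1 = -4/3, x_2 = 5/2, x_3 = 3/2, x_4 = 5/2, x_5 = 1.

x_1 = -4/3, x_2 = 5/2, x_3 = 3/2, x_4 = 5/2, x_5 = 1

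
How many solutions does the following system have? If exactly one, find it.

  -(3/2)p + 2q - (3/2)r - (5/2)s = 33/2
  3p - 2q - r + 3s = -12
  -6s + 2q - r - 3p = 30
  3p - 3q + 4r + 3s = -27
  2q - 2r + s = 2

Row-reduce:
R1 ← R1 / (-3/2).
R2 ← R2 − 3·R1.
R3 ← R3 + 3·R1.
R4 ← R4 − 3·R1.
R2 ← R2 / (2).
R1 ← R1 + 4/3·R2.
R3 ← R3 + 2·R2.
R4 ← R4 − 1·R2.
R5 ← R5 − 2·R2.
R3 ← R3 / (-2).
R1 ← R1 + 5/3·R3.
R2 ← R2 + 2·R3.
R4 ← R4 − 3·R3.
R5 ← R5 − 2·R3.
R4 ← R4 / (-11/2).
R1 ← R1 − 17/6·R4.
R2 ← R2 − 2·R4.
R3 ← R3 − 3/2·R4.
Row 5 reduces to 0 = -1, a contradiction. The system is inconsistent.

no solution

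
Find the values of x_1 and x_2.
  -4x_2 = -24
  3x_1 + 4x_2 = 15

Row-reduce the augmented matrix:
Swap R1 and R2.
R1 ← R1 / (3).
R2 ← R2 / (-4).
R1 ← R1 − 4/3·R2.
Reading off the reduced rows gives x_1 = -3, x_2 = 6.

x_1 = -3, x_2 = 6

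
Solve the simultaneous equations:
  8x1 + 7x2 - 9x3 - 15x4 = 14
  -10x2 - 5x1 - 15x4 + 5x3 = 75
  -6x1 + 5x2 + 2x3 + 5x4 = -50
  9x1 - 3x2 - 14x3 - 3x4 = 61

x1 = 1, x2 = -6, x3 = -2, x4 = -2

Row-reduce the augmented matrix:
R1 ← R1 / (8).
R2 ← R2 + 5·R1.
R3 ← R3 + 6·R1.
R4 ← R4 − 9·R1.
R2 ← R2 / (-45/8).
R1 ← R1 − 7/8·R2.
R3 ← R3 − 41/4·R2.
R4 ← R4 + 87/8·R2.
R3 ← R3 / (-53/9).
R1 ← R1 + 11/9·R3.
R2 ← R2 − 1/9·R3.
R4 ← R4 + 8/3·R3.
R4 ← R4 / (4449/53).
R1 ← R1 − 257/53·R4.
R2 ← R2 − 179/53·R4.
R3 ← R3 − 456/53·R4.
Reading off the reduced rows gives x1 = 1, x2 = -6, x3 = -2, x4 = -2.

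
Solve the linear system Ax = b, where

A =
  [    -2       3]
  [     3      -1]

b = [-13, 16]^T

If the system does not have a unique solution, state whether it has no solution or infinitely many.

Row-reduce the augmented matrix:
R1 ← R1 / (-2).
R2 ← R2 − 3·R1.
R2 ← R2 / (7/2).
R1 ← R1 + 3/2·R2.
Reading off the reduced rows gives x_1 = 5, x_2 = -1.

x_1 = 5, x_2 = -1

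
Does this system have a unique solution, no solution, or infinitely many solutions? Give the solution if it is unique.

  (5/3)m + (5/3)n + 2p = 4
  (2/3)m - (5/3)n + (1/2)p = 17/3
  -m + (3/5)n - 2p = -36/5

m = 2, n = -2, p = 2

Row-reduce the augmented matrix:
R1 ← R1 / (5/3).
R2 ← R2 − 2/3·R1.
R3 ← R3 + 1·R1.
R2 ← R2 / (-7/3).
R1 ← R1 − 1·R2.
R3 ← R3 − 8/5·R2.
R3 ← R3 / (-176/175).
R1 ← R1 − 15/14·R3.
R2 ← R2 − 9/70·R3.
Reading off the reduced rows gives m = 2, n = -2, p = 2.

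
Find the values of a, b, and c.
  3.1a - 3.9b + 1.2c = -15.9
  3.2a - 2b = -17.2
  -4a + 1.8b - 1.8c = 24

Row-reduce the augmented matrix:
R1 ← R1 / (31/10).
R2 ← R2 − 16/5·R1.
R3 ← R3 + 4·R1.
R2 ← R2 / (314/155).
R1 ← R1 + 39/31·R2.
R3 ← R3 + 501/155·R2.
R3 ← R3 / (-1749/785).
R1 ← R1 + 60/157·R3.
R2 ← R2 + 96/157·R3.
Reading off the reduced rows gives a = -6, b = -1, c = -1.

a = -6, b = -1, c = -1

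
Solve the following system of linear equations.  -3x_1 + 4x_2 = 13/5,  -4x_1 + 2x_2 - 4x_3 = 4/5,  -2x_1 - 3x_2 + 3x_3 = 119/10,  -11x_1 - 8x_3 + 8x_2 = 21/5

x_1 = -11/5, x_2 = -1, x_3 = 3/2

Row-reduce the augmented matrix:
R1 ← R1 / (-3).
R2 ← R2 + 4·R1.
R3 ← R3 + 2·R1.
R4 ← R4 + 11·R1.
R2 ← R2 / (-10/3).
R1 ← R1 + 4/3·R2.
R3 ← R3 + 17/3·R2.
R4 ← R4 + 20/3·R2.
R3 ← R3 / (49/5).
R1 ← R1 − 8/5·R3.
R2 ← R2 − 6/5·R3.
R4 reduces to 0 = 0, so the extra equation is consistent.
Reading off the reduced rows gives x_1 = -11/5, x_2 = -1, x_3 = 3/2.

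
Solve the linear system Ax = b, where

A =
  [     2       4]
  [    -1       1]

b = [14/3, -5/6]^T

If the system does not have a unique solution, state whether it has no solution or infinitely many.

Row-reduce the augmented matrix:
R1 ← R1 / (2).
R2 ← R2 + 1·R1.
R2 ← R2 / (3).
R1 ← R1 − 2·R2.
Reading off the reduced rows gives x_1 = 4/3, x_2 = 1/2.

x_1 = 4/3, x_2 = 1/2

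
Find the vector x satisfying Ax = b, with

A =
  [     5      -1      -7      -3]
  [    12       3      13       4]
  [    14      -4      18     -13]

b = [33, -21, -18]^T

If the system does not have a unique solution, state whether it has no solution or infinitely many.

Row-reduce:
R1 ← R1 / (5).
R2 ← R2 − 12·R1.
R3 ← R3 − 14·R1.
R2 ← R2 / (27/5).
R1 ← R1 + 1/5·R2.
R3 ← R3 + 6/5·R2.
R3 ← R3 / (398/9).
R1 ← R1 + 8/27·R3.
R2 ← R2 − 149/27·R3.
Rank is 3 with 4 unknowns, leaving x_4 free.

infinitely many solutions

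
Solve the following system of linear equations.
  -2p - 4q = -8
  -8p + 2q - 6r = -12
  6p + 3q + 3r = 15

no solution

Row-reduce:
R1 ← R1 / (-2).
R2 ← R2 + 8·R1.
R3 ← R3 − 6·R1.
R2 ← R2 / (18).
R1 ← R1 − 2·R2.
R3 ← R3 + 9·R2.
Row 3 reduces to 0 = 1, a contradiction. The system is inconsistent.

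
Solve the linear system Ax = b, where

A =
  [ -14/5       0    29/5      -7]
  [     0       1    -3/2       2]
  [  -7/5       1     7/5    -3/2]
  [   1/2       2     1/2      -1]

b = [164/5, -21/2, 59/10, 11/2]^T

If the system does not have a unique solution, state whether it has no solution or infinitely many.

infinitely many solutions

Row-reduce:
R1 ← R1 / (-14/5).
R3 ← R3 + 7/5·R1.
R4 ← R4 − 1/2·R1.
R3 ← R3 − 1·R2.
R4 ← R4 − 2·R2.
Swap R3 and R4.
R3 ← R3 / (127/28).
R1 ← R1 + 29/14·R3.
R2 ← R2 + 3/2·R3.
Rank is 3 with 4 unknowns, leaving x_4 free.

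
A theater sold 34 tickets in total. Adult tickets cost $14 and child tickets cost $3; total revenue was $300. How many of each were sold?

Let a = adult tickets, c = child tickets.
  c + a = 34
  14a + 3c = 300
Row-reduce the augmented matrix:
R2 ← R2 − 14·R1.
R2 ← R2 / (-11).
R1 ← R1 − 1·R2.
Reading off the reduced rows gives a = 18, c = 16.

adult tickets: 18, child tickets: 16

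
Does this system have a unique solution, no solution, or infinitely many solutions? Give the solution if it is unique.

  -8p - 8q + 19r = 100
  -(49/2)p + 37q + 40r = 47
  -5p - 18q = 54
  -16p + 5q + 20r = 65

Row-reduce:
R1 ← R1 / (-8).
R2 ← R2 + 49/2·R1.
R3 ← R3 + 5·R1.
R4 ← R4 + 16·R1.
R2 ← R2 / (123/2).
R1 ← R1 − 1·R2.
R3 ← R3 + 13·R2.
R4 ← R4 − 21·R2.
R3 ← R3 / (-1289/82).
R1 ← R1 + 341/164·R3.
R2 ← R2 + 97/328·R3.
R4 ← R4 + 3867/328·R3.
Row 4 reduces to 0 = 1, a contradiction. The system is inconsistent.

no solution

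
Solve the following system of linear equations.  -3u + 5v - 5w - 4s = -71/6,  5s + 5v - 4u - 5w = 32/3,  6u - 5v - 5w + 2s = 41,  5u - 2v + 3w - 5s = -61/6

Row-reduce the augmented matrix:
R1 ← R1 / (-3).
R2 ← R2 + 4·R1.
R3 ← R3 − 6·R1.
R4 ← R4 − 5·R1.
R2 ← R2 / (-5/3).
R1 ← R1 + 5/3·R2.
R3 ← R3 − 5·R2.
R4 ← R4 − 19/3·R2.
R3 ← R3 / (-10).
R2 ← R2 + 1·R3.
R4 ← R4 − 1·R3.
R4 ← R4 / (301/10).
R1 ← R1 + 9·R4.
R2 ← R2 + 87/10·R4.
R3 ← R3 + 5/2·R4.
Reading off the reduced rows gives u = 3/2, v = -7/3, w = -3, s = 8/3.

u = 3/2, v = -7/3, w = -3, s = 8/3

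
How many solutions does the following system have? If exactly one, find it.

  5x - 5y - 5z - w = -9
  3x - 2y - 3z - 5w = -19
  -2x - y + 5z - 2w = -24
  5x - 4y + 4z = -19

x = 1, y = 4, z = -2, w = 4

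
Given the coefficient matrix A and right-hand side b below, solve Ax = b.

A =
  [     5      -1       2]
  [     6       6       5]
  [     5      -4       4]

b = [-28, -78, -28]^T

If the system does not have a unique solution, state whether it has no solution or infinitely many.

x_1 = -4, x_2 = -4, x_3 = -6

Row-reduce the augmented matrix:
R1 ← R1 / (5).
R2 ← R2 − 6·R1.
R3 ← R3 − 5·R1.
R2 ← R2 / (36/5).
R1 ← R1 + 1/5·R2.
R3 ← R3 + 3·R2.
R3 ← R3 / (37/12).
R1 ← R1 − 17/36·R3.
R2 ← R2 − 13/36·R3.
Reading off the reduced rows gives x_1 = -4, x_2 = -4, x_3 = -6.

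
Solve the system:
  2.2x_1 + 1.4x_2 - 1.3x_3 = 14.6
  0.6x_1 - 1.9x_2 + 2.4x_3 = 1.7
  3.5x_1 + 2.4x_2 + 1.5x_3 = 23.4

Row-reduce the augmented matrix:
R1 ← R1 / (11/5).
R2 ← R2 − 3/5·R1.
R3 ← R3 − 7/2·R1.
R2 ← R2 / (-251/110).
R1 ← R1 − 7/11·R2.
R3 ← R3 − 19/110·R2.
R3 ← R3 / (18959/5020).
R1 ← R1 − 89/502·R3.
R2 ← R2 + 303/251·R3.
Reading off the reduced rows gives x_1 = 6, x_2 = 1, x_3 = 0.

x_1 = 6, x_2 = 1, x_3 = 0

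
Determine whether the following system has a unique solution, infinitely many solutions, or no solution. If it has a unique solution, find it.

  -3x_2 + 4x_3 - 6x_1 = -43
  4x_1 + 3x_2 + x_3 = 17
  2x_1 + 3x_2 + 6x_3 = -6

no solution

Row-reduce:
R1 ← R1 / (-6).
R2 ← R2 − 4·R1.
R3 ← R3 − 2·R1.
R1 ← R1 − 1/2·R2.
R3 ← R3 − 2·R2.
Row 3 reduces to 0 = 3, a contradiction. The system is inconsistent.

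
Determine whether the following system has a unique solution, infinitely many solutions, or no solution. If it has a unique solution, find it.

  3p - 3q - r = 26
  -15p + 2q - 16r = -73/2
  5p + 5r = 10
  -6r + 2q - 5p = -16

Row-reduce:
R1 ← R1 / (3).
R2 ← R2 + 15·R1.
R3 ← R3 − 5·R1.
R4 ← R4 + 5·R1.
R2 ← R2 / (-13).
R1 ← R1 + 1·R2.
R3 ← R3 − 5·R2.
R4 ← R4 + 3·R2.
R3 ← R3 / (-55/39).
R1 ← R1 − 50/39·R3.
R2 ← R2 − 21/13·R3.
R4 ← R4 + 110/39·R3.
Row 4 reduces to 0 = 1/2, a contradiction. The system is inconsistent.

no solution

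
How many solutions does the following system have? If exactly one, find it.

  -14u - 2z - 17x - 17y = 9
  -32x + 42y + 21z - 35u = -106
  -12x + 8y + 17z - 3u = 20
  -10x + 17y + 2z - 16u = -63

Row-reduce:
R1 ← R1 / (-17).
R2 ← R2 + 32·R1.
R3 ← R3 + 12·R1.
R4 ← R4 + 10·R1.
R2 ← R2 / (74).
R1 ← R1 − 1·R2.
R3 ← R3 − 20·R2.
R4 ← R4 − 27·R2.
R3 ← R3 / (7371/629).
R1 ← R1 + 273/1258·R3.
R2 ← R2 − 421/1258·R3.
R4 ← R4 + 7371/1258·R3.
Rank is 3 with 4 unknowns, leaving u free.

infinitely many solutions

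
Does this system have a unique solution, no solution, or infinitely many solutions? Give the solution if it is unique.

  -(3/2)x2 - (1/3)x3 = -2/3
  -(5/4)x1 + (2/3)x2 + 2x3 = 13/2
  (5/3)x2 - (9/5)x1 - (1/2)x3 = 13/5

x1 = -2, x2 = 0, x3 = 2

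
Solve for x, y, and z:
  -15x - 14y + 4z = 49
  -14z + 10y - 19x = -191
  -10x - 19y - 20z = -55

x = 3, y = -5, z = 6

Row-reduce the augmented matrix:
R1 ← R1 / (-15).
R2 ← R2 + 19·R1.
R3 ← R3 + 10·R1.
R2 ← R2 / (416/15).
R1 ← R1 − 14/15·R2.
R3 ← R3 + 29/3·R2.
R3 ← R3 / (-469/16).
R1 ← R1 − 3/8·R3.
R2 ← R2 + 11/16·R3.
Reading off the reduced rows gives x = 3, y = -5, z = 6.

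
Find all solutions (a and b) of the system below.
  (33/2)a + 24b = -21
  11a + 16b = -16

no solution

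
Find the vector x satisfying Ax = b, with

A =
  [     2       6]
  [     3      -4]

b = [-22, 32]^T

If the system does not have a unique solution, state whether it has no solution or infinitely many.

Row-reduce the augmented matrix:
R1 ← R1 / (2).
R2 ← R2 − 3·R1.
R2 ← R2 / (-13).
R1 ← R1 − 3·R2.
Reading off the reduced rows gives x_1 = 4, x_2 = -5.

x_1 = 4, x_2 = -5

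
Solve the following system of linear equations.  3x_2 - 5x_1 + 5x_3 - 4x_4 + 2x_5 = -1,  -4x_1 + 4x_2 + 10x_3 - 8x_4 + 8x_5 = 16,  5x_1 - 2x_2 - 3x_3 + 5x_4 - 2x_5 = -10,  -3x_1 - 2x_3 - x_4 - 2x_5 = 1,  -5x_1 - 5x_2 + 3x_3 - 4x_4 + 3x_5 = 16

no solution

Row-reduce:
R1 ← R1 / (-5).
R2 ← R2 + 4·R1.
R3 ← R3 − 5·R1.
R4 ← R4 + 3·R1.
R5 ← R5 + 5·R1.
R2 ← R2 / (8/5).
R1 ← R1 + 3/5·R2.
R3 ← R3 − 1·R2.
R4 ← R4 + 9/5·R2.
R5 ← R5 + 8·R2.
R3 ← R3 / (-7/4).
R1 ← R1 − 5/4·R3.
R2 ← R2 − 15/4·R3.
R4 ← R4 − 7/4·R3.
R5 ← R5 − 28·R3.
Swap R4 and R5.
R4 ← R4 / (40).
R1 ← R1 − 13/7·R4.
R2 ← R2 − 39/7·R4.
R3 ← R3 + 16/7·R4.
Row 5 reduces to 0 = -1, a contradiction. The system is inconsistent.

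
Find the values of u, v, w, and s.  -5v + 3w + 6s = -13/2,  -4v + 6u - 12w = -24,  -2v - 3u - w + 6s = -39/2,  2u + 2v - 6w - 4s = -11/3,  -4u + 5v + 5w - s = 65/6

Row-reduce the augmented matrix:
Swap R1 and R2.
R1 ← R1 / (6).
R3 ← R3 + 3·R1.
R4 ← R4 − 2·R1.
R5 ← R5 + 4·R1.
R2 ← R2 / (-5).
R1 ← R1 + 2/3·R2.
R3 ← R3 + 4·R2.
R4 ← R4 − 10/3·R2.
R5 ← R5 − 7/3·R2.
R3 ← R3 / (-47/5).
R1 ← R1 + 12/5·R3.
R2 ← R2 + 3/5·R3.
R5 ← R5 + 8/5·R3.
Swap R4 and R5.
R4 ← R4 / (75/47).
R1 ← R1 + 52/47·R4.
R2 ← R2 + 60/47·R4.
R3 ← R3 + 6/47·R4.
R5 reduces to 0 = 0, so the extra equation is consistent.
Reading off the reduced rows gives u = 1, v = 0, w = 5/2, s = -7/3.

u = 1, v = 0, w = 5/2, s = -7/3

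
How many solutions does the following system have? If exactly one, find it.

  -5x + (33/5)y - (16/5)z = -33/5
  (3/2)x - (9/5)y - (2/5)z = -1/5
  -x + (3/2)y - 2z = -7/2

Row-reduce:
R1 ← R1 / (-5).
R2 ← R2 − 3/2·R1.
R3 ← R3 + 1·R1.
R2 ← R2 / (9/50).
R1 ← R1 + 33/25·R2.
R3 ← R3 − 9/50·R2.
Rank is 2 with 3 unknowns, leaving z free.

infinitely many solutions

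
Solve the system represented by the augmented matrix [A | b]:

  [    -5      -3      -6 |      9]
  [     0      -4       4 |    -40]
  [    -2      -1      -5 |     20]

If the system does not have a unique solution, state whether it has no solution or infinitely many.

x_1 = 3, x_2 = 4, x_3 = -6

Row-reduce the augmented matrix:
R1 ← R1 / (-5).
R3 ← R3 + 2·R1.
R2 ← R2 / (-4).
R1 ← R1 − 3/5·R2.
R3 ← R3 − 1/5·R2.
R3 ← R3 / (-12/5).
R1 ← R1 − 9/5·R3.
R2 ← R2 + 1·R3.
Reading off the reduced rows gives x_1 = 3, x_2 = 4, x_3 = -6.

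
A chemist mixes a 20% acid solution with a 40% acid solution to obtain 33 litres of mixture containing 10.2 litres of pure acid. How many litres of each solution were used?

litres of solution A: 15, litres of solution B: 18

Let a = litres of solution A, b = litres of solution B.
  a + b = 33
  (1/5)a + (2/5)b = 51/5
Row-reduce the augmented matrix:
R2 ← R2 − 1/5·R1.
R2 ← R2 / (1/5).
R1 ← R1 − 1·R2.
Reading off the reduced rows gives a = 15, b = 18.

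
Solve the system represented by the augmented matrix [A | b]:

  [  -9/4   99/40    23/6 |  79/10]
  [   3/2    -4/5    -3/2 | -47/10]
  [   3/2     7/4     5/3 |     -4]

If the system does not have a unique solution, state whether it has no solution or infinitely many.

no solution

Row-reduce:
R1 ← R1 / (-9/4).
R2 ← R2 − 3/2·R1.
R3 ← R3 − 3/2·R1.
R2 ← R2 / (17/20).
R1 ← R1 + 11/10·R2.
R3 ← R3 − 17/5·R2.
Row 3 reduces to 0 = -1, a contradiction. The system is inconsistent.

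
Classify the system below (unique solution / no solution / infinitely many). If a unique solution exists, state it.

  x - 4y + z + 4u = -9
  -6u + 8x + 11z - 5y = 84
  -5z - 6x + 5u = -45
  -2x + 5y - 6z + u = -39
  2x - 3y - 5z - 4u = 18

x = 0, y = -3, z = 3, u = -6

Row-reduce the augmented matrix:
R2 ← R2 − 8·R1.
R3 ← R3 + 6·R1.
R4 ← R4 + 2·R1.
R5 ← R5 − 2·R1.
R2 ← R2 / (27).
R1 ← R1 + 4·R2.
R3 ← R3 + 24·R2.
R4 ← R4 + 3·R2.
R5 ← R5 − 5·R2.
R3 ← R3 / (11/3).
R1 ← R1 − 13/9·R3.
R2 ← R2 − 1/9·R3.
R4 ← R4 + 11/3·R3.
R5 ← R5 + 68/9·R3.
Swap R4 and R5.
R4 ← R4 / (-1466/99).
R1 ← R1 − 25/99·R4.
R2 ← R2 + 125/99·R4.
R3 ← R3 + 43/33·R4.
R5 reduces to 0 = 0, so the extra equation is consistent.
Reading off the reduced rows gives x = 0, y = -3, z = 3, u = -6.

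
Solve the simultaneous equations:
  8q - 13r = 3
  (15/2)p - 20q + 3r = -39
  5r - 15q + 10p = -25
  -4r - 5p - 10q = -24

no solution

Row-reduce:
Swap R1 and R2.
R1 ← R1 / (15/2).
R3 ← R3 − 10·R1.
R4 ← R4 + 5·R1.
R2 ← R2 / (8).
R1 ← R1 + 8/3·R2.
R3 ← R3 − 35/3·R2.
R4 ← R4 + 70/3·R2.
R3 ← R3 / (479/24).
R1 ← R1 + 59/15·R3.
R2 ← R2 + 13/8·R3.
R4 ← R4 + 479/12·R3.
Row 4 reduces to 0 = 4, a contradiction. The system is inconsistent.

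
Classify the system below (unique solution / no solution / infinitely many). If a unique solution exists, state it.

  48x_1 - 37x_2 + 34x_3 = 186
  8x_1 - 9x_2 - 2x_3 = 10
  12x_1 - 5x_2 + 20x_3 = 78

infinitely many solutions

Row-reduce:
R1 ← R1 / (48).
R2 ← R2 − 8·R1.
R3 ← R3 − 12·R1.
R2 ← R2 / (-17/6).
R1 ← R1 + 37/48·R2.
R3 ← R3 − 17/4·R2.
Rank is 2 with 3 unknowns, leaving x_3 free.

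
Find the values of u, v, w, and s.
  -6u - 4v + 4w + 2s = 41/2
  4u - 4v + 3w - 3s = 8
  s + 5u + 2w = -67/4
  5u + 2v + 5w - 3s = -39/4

Row-reduce the augmented matrix:
R1 ← R1 / (-6).
R2 ← R2 − 4·R1.
R3 ← R3 − 5·R1.
R4 ← R4 − 5·R1.
R2 ← R2 / (-20/3).
R1 ← R1 − 2/3·R2.
R3 ← R3 + 10/3·R2.
R4 ← R4 + 4/3·R2.
R3 ← R3 / (5/2).
R1 ← R1 + 1/10·R3.
R2 ← R2 + 17/20·R3.
R4 ← R4 − 36/5·R3.
R4 ← R4 / (-277/25).
R1 ← R1 + 9/25·R4.
R2 ← R2 − 36/25·R4.
R3 ← R3 − 7/5·R4.
Reading off the reduced rows gives u = -11/4, v = -5/2, w = 0, s = -3.

u = -11/4, v = -5/2, w = 0, s = -3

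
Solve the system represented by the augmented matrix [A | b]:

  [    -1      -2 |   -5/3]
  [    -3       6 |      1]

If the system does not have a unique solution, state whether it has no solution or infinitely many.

x_1 = 2/3, x_2 = 1/2

Row-reduce the augmented matrix:
R1 ← R1 / (-1).
R2 ← R2 + 3·R1.
R2 ← R2 / (12).
R1 ← R1 − 2·R2.
Reading off the reduced rows gives x_1 = 2/3, x_2 = 1/2.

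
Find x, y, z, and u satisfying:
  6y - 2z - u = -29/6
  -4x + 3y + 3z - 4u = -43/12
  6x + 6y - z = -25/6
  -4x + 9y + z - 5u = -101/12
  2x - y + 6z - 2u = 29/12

Row-reduce the augmented matrix:
Swap R1 and R2.
R1 ← R1 / (-4).
R3 ← R3 − 6·R1.
R4 ← R4 + 4·R1.
R5 ← R5 − 2·R1.
R2 ← R2 / (6).
R1 ← R1 + 3/4·R2.
R3 ← R3 − 21/2·R2.
R4 ← R4 − 6·R2.
R5 ← R5 − 1/2·R2.
R3 ← R3 / (7).
R1 ← R1 + 1·R3.
R2 ← R2 + 1/3·R3.
R5 ← R5 − 23/3·R3.
Swap R4 and R5.
R4 ← R4 / (31/42).
R1 ← R1 − 15/56·R4.
R2 ← R2 + 31/84·R4.
R3 ← R3 + 17/28·R4.
R5 reduces to 0 = 0, so the extra equation is consistent.
Reading off the reduced rows gives x = -2/3, y = 1/4, z = 5/3, u = 3.

x = -2/3, y = 1/4, z = 5/3, u = 3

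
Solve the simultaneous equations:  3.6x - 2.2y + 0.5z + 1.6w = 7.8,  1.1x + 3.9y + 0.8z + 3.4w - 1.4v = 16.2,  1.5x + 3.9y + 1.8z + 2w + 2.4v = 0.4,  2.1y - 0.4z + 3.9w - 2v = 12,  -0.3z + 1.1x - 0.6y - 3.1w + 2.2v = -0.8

x = 5, y = 3, z = -4, w = -1, v = -4

Row-reduce the augmented matrix:
R1 ← R1 / (18/5).
R2 ← R2 − 11/10·R1.
R3 ← R3 − 3/2·R1.
R5 ← R5 − 11/10·R1.
R2 ← R2 / (823/180).
R1 ← R1 + 11/18·R2.
R3 ← R3 − 289/60·R2.
R4 ← R4 − 21/10·R2.
R5 ← R5 − 13/180·R2.
R3 ← R3 / (3744/4115).
R1 ← R1 − 371/1646·R3.
R2 ← R2 − 233/1646·R3.
R4 ← R4 + 11477/16460·R3.
R5 ← R5 + 7621/16460·R3.
R4 ← R4 / (92441/74880).
R1 ← R1 − 9457/7488·R4.
R2 ← R2 − 6787/7488·R4.
R3 ← R3 + 7133/3744·R4.
R5 ← R5 + 338231/74880·R4.
R5 ← R5 / (933104/92441).
R1 ← R1 + 258531/92441·R5.
R2 ← R2 + 193477/92441·R5.
R3 ← R3 − 623734/92441·R5.
R4 ← R4 − 120747/92441·R5.
Reading off the reduced rows gives x = 5, y = 3, z = -4, w = -1, v = -4.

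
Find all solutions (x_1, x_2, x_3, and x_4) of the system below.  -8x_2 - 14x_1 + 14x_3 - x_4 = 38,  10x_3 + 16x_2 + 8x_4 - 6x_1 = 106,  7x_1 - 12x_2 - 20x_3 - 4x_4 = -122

infinitely many solutions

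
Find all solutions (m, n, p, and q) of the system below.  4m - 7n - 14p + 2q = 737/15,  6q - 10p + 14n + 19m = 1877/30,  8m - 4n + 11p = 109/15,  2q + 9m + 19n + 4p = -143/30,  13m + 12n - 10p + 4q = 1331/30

m = 5/2, n = -7/5, p = -5/3, q = 3

Row-reduce the augmented matrix:
R1 ← R1 / (4).
R2 ← R2 − 19·R1.
R3 ← R3 − 8·R1.
R4 ← R4 − 9·R1.
R5 ← R5 − 13·R1.
R2 ← R2 / (189/4).
R1 ← R1 + 7/4·R2.
R3 ← R3 − 10·R2.
R4 ← R4 − 139/4·R2.
R5 ← R5 − 139/4·R2.
R3 ← R3 / (5111/189).
R1 ← R1 + 38/27·R3.
R2 ← R2 − 226/189·R3.
R4 ← R4 + 1144/189·R3.
R5 ← R5 + 1144/189·R3.
R4 ← R4 / (-3350/5111).
R1 ← R1 − 54/269·R4.
R2 ← R2 − 358/5111·R4.
R3 ← R3 + 616/5111·R4.
R5 ← R5 + 3350/5111·R4.
R5 reduces to 0 = 0, so the extra equation is consistent.
Reading off the reduced rows gives m = 5/2, n = -7/5, p = -5/3, q = 3.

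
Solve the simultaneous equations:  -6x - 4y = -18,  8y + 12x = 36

infinitely many solutions

Row-reduce:
R1 ← R1 / (-6).
R2 ← R2 − 12·R1.
Rank is 1 with 2 unknowns, leaving y free.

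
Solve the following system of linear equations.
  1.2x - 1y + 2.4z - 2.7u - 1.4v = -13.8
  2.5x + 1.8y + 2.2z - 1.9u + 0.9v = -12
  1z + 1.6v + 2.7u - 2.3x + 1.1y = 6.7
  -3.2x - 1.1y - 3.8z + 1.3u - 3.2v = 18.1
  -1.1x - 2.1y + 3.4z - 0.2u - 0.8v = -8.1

x = 0, y = 1, z = -2, u = 4, v = -2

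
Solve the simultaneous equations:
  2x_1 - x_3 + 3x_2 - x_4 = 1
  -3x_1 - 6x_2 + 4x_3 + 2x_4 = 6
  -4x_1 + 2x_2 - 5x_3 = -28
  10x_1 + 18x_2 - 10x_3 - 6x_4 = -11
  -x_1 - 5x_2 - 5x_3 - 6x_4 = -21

Row-reduce:
R1 ← R1 / (2).
R2 ← R2 + 3·R1.
R3 ← R3 + 4·R1.
R4 ← R4 − 10·R1.
R5 ← R5 + 1·R1.
R2 ← R2 / (-3/2).
R1 ← R1 − 3/2·R2.
R3 ← R3 − 8·R2.
R4 ← R4 − 3·R2.
R5 ← R5 + 7/2·R2.
R3 ← R3 / (19/3).
R1 ← R1 − 2·R3.
R2 ← R2 + 5/3·R3.
R5 ← R5 + 34/3·R3.
Swap R4 and R5.
R4 ← R4 / (-123/19).
R1 ← R1 + 4/19·R4.
R2 ← R2 + 3/19·R4.
R3 ← R3 − 2/19·R4.
Row 5 reduces to 0 = -1, a contradiction. The system is inconsistent.

no solution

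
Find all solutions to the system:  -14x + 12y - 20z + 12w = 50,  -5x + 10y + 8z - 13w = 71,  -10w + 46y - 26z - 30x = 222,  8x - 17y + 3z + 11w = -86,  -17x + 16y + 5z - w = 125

x = -3, y = 4, z = 2, w = 0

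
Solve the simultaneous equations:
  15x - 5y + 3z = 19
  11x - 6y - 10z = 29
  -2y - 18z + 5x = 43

x = 3, y = 4, z = -2

Row-reduce the augmented matrix:
R1 ← R1 / (15).
R2 ← R2 − 11·R1.
R3 ← R3 − 5·R1.
R2 ← R2 / (-7/3).
R1 ← R1 + 1/3·R2.
R3 ← R3 + 1/3·R2.
R3 ← R3 / (-604/35).
R1 ← R1 − 68/35·R3.
R2 ← R2 − 183/35·R3.
Reading off the reduced rows gives x = 3, y = 4, z = -2.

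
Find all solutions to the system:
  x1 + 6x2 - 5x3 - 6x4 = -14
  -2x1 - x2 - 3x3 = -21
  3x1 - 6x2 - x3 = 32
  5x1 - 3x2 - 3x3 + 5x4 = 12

x1 = 6, x2 = -3, x3 = 4, x4 = -3

Row-reduce the augmented matrix:
R2 ← R2 + 2·R1.
R3 ← R3 − 3·R1.
R4 ← R4 − 5·R1.
R2 ← R2 / (11).
R1 ← R1 − 6·R2.
R3 ← R3 + 24·R2.
R4 ← R4 + 33·R2.
R3 ← R3 / (-158/11).
R1 ← R1 − 23/11·R3.
R2 ← R2 + 13/11·R3.
R4 ← R4 + 17·R3.
R4 ← R4 / (686/79).
R1 ← R1 + 51/79·R4.
R2 ← R2 + 33/79·R4.
R3 ← R3 − 45/79·R4.
Reading off the reduced rows gives x1 = 6, x2 = -3, x3 = 4, x4 = -3.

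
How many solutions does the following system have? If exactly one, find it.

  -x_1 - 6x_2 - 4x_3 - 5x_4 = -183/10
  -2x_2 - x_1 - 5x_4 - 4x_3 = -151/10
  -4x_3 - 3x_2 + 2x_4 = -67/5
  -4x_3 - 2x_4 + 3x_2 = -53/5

x_1 = -1, x_2 = 4/5, x_3 = 3, x_4 = 1/2

Row-reduce the augmented matrix:
R1 ← R1 / (-1).
R2 ← R2 + 1·R1.
R2 ← R2 / (4).
R1 ← R1 − 6·R2.
R3 ← R3 + 3·R2.
R4 ← R4 − 3·R2.
R3 ← R3 / (-4).
R1 ← R1 − 4·R3.
R4 ← R4 + 4·R3.
R4 ← R4 / (-4).
R1 ← R1 − 7·R4.
R3 ← R3 + 1/2·R4.
Reading off the reduced rows gives x_1 = -1, x_2 = 4/5, x_3 = 3, x_4 = 1/2.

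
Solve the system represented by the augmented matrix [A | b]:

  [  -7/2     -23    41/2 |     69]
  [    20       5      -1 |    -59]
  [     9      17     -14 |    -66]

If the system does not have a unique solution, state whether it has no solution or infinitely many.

no solution

Row-reduce:
R1 ← R1 / (-7/2).
R2 ← R2 − 20·R1.
R3 ← R3 − 9·R1.
R2 ← R2 / (-885/7).
R1 ← R1 − 46/7·R2.
R3 ← R3 + 295/7·R2.
Row 3 reduces to 0 = -1/3, a contradiction. The system is inconsistent.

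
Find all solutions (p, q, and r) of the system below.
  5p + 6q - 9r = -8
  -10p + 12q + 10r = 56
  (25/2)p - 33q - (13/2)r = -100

Row-reduce:
R1 ← R1 / (5).
R2 ← R2 + 10·R1.
R3 ← R3 − 25/2·R1.
R2 ← R2 / (24).
R1 ← R1 − 6/5·R2.
R3 ← R3 + 48·R2.
Rank is 2 with 3 unknowns, leaving r free.

infinitely many solutions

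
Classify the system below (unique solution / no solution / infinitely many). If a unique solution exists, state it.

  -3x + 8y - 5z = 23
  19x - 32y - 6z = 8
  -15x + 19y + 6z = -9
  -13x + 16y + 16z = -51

Row-reduce:
R1 ← R1 / (-3).
R2 ← R2 − 19·R1.
R3 ← R3 + 15·R1.
R4 ← R4 + 13·R1.
R2 ← R2 / (56/3).
R1 ← R1 + 8/3·R2.
R3 ← R3 + 21·R2.
R4 ← R4 + 56/3·R2.
R3 ← R3 / (-91/8).
R1 ← R1 + 26/7·R3.
R2 ← R2 + 113/56·R3.
Row 4 reduces to 0 = 3, a contradiction. The system is inconsistent.

no solution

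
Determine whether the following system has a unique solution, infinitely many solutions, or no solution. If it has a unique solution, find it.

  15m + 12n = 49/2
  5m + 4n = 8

no solution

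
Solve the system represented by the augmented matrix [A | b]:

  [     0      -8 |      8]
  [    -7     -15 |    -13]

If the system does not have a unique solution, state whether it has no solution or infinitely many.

Row-reduce the augmented matrix:
Swap R1 and R2.
R1 ← R1 / (-7).
R2 ← R2 / (-8).
R1 ← R1 − 15/7·R2.
Reading off the reduced rows gives x_1 = 4, x_2 = -1.

x_1 = 4, x_2 = -1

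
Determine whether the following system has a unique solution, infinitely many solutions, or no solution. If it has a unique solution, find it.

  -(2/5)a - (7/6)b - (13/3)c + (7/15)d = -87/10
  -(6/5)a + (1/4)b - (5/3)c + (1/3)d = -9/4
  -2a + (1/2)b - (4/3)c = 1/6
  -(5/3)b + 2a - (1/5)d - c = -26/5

no solution

Row-reduce:
R1 ← R1 / (-2/5).
R2 ← R2 + 6/5·R1.
R3 ← R3 + 2·R1.
R4 ← R4 − 2·R1.
R2 ← R2 / (15/4).
R1 ← R1 − 35/12·R2.
R3 ← R3 − 19/3·R2.
R4 ← R4 + 15/2·R2.
R3 ← R3 / (161/135).
R1 ← R1 − 109/54·R3.
R2 ← R2 − 136/45·R3.
Row 4 reduces to 0 = -1, a contradiction. The system is inconsistent.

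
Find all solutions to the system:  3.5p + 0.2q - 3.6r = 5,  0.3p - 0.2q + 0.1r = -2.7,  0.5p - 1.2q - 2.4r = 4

p = -4, q = 5, r = -5

Row-reduce the augmented matrix:
R1 ← R1 / (7/2).
R2 ← R2 − 3/10·R1.
R3 ← R3 − 1/2·R1.
R2 ← R2 / (-38/175).
R1 ← R1 − 2/35·R2.
R3 ← R3 + 43/35·R2.
R3 ← R3 / (-319/76).
R1 ← R1 + 35/38·R3.
R2 ← R2 + 143/76·R3.
Reading off the reduced rows gives p = -4, q = 5, r = -5.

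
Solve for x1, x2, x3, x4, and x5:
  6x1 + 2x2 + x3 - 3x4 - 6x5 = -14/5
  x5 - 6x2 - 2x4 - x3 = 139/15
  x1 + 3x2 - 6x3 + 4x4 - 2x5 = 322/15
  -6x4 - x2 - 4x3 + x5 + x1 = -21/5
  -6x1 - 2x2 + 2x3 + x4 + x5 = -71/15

x1 = 1, x2 = -11/5, x3 = -12/5, x4 = 8/3, x5 = -1

Row-reduce the augmented matrix:
R1 ← R1 / (6).
R3 ← R3 − 1·R1.
R4 ← R4 − 1·R1.
R5 ← R5 + 6·R1.
R2 ← R2 / (-6).
R1 ← R1 − 1/3·R2.
R3 ← R3 − 8/3·R2.
R4 ← R4 + 4/3·R2.
R3 ← R3 / (-119/18).
R1 ← R1 − 1/9·R3.
R2 ← R2 − 1/6·R3.
R4 ← R4 + 71/18·R3.
R5 ← R5 − 3·R3.
R4 ← R4 / (-858/119).
R1 ← R1 + 131/238·R4.
R2 ← R2 − 101/238·R4.
R3 ← R3 + 65/119·R4.
R5 ← R5 + 43/119·R4.
R5 ← R5 / (-4597/858).
R1 ← R1 + 1913/1716·R5.
R2 ← R2 + 97/1716·R5.
R3 ← R3 + 5/66·R5.
R4 ← R4 + 251/858·R5.
Reading off the reduced rows gives x1 = 1, x2 = -11/5, x3 = -12/5, x4 = 8/3, x5 = -1.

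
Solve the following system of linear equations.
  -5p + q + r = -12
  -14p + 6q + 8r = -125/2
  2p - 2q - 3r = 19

no solution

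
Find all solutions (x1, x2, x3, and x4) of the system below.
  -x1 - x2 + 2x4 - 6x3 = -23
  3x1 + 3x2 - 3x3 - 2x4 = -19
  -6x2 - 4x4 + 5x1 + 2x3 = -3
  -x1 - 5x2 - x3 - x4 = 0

Row-reduce the augmented matrix:
R1 ← R1 / (-1).
R2 ← R2 − 3·R1.
R3 ← R3 − 5·R1.
R4 ← R4 + 1·R1.
Swap R2 and R3.
R2 ← R2 / (-11).
R1 ← R1 − 1·R2.
R4 ← R4 + 4·R2.
R3 ← R3 / (-21).
R1 ← R1 − 38/11·R3.
R2 ← R2 − 28/11·R3.
R4 ← R4 − 167/11·R3.
R4 ← R4 / (-529/231).
R1 ← R1 + 184/231·R4.
R2 ← R2 + 2/33·R4.
R3 ← R3 + 4/21·R4.
Reading off the reduced rows gives x1 = -3, x2 = 0, x3 = 4, x4 = -1.

x1 = -3, x2 = 0, x3 = 4, x4 = -1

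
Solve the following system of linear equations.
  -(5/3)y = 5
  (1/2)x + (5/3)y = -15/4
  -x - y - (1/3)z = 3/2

Row-reduce the augmented matrix:
Swap R1 and R2.
R1 ← R1 / (1/2).
R3 ← R3 + 1·R1.
R2 ← R2 / (-5/3).
R1 ← R1 − 10/3·R2.
R3 ← R3 − 7/3·R2.
R3 ← R3 / (-1/3).
Reading off the reduced rows gives x = 5/2, y = -3, z = -3.

x = 5/2, y = -3, z = -3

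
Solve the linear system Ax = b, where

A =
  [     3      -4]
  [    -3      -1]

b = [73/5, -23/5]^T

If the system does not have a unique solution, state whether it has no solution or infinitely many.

x_1 = 11/5, x_2 = -2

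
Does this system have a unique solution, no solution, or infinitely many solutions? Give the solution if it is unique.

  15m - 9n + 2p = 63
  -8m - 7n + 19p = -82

infinitely many solutions

Row-reduce:
R1 ← R1 / (15).
R2 ← R2 + 8·R1.
R2 ← R2 / (-59/5).
R1 ← R1 + 3/5·R2.
Rank is 2 with 3 unknowns, leaving p free.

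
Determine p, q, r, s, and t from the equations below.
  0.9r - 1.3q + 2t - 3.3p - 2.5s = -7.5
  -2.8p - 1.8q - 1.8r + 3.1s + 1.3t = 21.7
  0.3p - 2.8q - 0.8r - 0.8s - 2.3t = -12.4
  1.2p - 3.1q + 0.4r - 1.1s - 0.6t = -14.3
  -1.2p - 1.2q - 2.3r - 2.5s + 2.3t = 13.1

p = 0, q = 2, r = -6, s = 3, t = 4

Row-reduce the augmented matrix:
R1 ← R1 / (-33/10).
R2 ← R2 + 14/5·R1.
R3 ← R3 − 3/10·R1.
R4 ← R4 − 6/5·R1.
R5 ← R5 + 6/5·R1.
R2 ← R2 / (-23/33).
R1 ← R1 − 13/33·R2.
R3 ← R3 + 321/110·R2.
R4 ← R4 + 393/110·R2.
R5 ← R5 + 8/11·R2.
R3 ← R3 / (5759/575).
R1 ← R1 + 198/115·R3.
R2 ← R2 − 423/115·R3.
R4 ← R4 − 15949/1150·R3.
R5 ← R5 − 11/230·R3.
R4 ← R4 / (672639/230360).
R1 ← R1 + 1301/5759·R4.
R2 ← R2 − 21065/23036·R4.
R3 ← R3 + 52643/23036·R4.
R5 ← R5 + 1596357/230360·R4.
R5 ← R5 / (3865161/448426).
R1 ← R1 + 465935/672639·R5.
R2 ← R2 + 8429/61149·R5.
R3 ← R3 − 1440067/672639·R5.
R4 ← R4 − 643561/672639·R5.
Reading off the reduced rows gives p = 0, q = 2, r = -6, s = 3, t = 4.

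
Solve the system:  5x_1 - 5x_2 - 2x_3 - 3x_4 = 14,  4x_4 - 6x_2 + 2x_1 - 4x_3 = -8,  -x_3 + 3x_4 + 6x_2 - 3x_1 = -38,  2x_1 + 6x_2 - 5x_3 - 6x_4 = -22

x_1 = -6, x_2 = -6, x_3 = 2, x_4 = -6

Row-reduce the augmented matrix:
R1 ← R1 / (5).
R2 ← R2 − 2·R1.
R3 ← R3 + 3·R1.
R4 ← R4 − 2·R1.
R2 ← R2 / (-4).
R1 ← R1 + 1·R2.
R3 ← R3 − 3·R2.
R4 ← R4 − 8·R2.
R3 ← R3 / (-23/5).
R1 ← R1 − 2/5·R3.
R2 ← R2 − 4/5·R3.
R4 ← R4 + 53/5·R3.
R4 ← R4 / (-283/46).
R1 ← R1 + 67/46·R4.
R2 ← R2 + 19/46·R4.
R3 ← R3 + 51/46·R4.
Reading off the reduced rows gives x_1 = -6, x_2 = -6, x_3 = 2, x_4 = -6.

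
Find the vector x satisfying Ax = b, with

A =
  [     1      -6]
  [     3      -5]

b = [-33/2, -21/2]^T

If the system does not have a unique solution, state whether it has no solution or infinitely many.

Row-reduce the augmented matrix:
R2 ← R2 − 3·R1.
R2 ← R2 / (13).
R1 ← R1 + 6·R2.
Reading off the reduced rows gives x_1 = 3/2, x_2 = 3.

x_1 = 3/2, x_2 = 3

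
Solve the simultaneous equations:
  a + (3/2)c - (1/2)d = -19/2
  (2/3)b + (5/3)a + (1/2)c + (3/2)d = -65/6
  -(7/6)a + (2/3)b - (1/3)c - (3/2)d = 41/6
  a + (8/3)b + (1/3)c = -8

infinitely many solutions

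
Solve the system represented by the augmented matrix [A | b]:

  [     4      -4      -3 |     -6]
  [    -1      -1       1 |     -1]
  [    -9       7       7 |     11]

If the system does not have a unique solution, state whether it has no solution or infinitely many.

Row-reduce:
R1 ← R1 / (4).
R2 ← R2 + 1·R1.
R3 ← R3 + 9·R1.
R2 ← R2 / (-2).
R1 ← R1 + 1·R2.
R3 ← R3 + 2·R2.
Rank is 2 with 3 unknowns, leaving x_3 free.

infinitely many solutions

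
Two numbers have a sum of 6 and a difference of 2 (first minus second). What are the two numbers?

first number: 4, second number: 2

Let x = first number, y = second number.
  x + y = 6
  x - y = 2
From equation 1: x = 6 − y.
Substitute into equation 2 and solve: y = 2.
Then x = 4.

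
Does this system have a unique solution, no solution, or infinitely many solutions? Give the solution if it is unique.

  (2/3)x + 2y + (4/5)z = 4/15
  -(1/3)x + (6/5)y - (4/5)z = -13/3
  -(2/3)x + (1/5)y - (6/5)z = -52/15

no solution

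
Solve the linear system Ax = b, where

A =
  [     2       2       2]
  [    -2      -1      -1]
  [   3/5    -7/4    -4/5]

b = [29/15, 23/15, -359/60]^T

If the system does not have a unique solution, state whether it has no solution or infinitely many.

Row-reduce the augmented matrix:
R1 ← R1 / (2).
R2 ← R2 + 2·R1.
R3 ← R3 − 3/5·R1.
R1 ← R1 − 1·R2.
R3 ← R3 + 47/20·R2.
R3 ← R3 / (19/20).
R2 ← R2 − 1·R3.
Reading off the reduced rows gives x_1 = -5/2, x_2 = 9/5, x_3 = 5/3.

x_1 = -5/2, x_2 = 9/5, x_3 = 5/3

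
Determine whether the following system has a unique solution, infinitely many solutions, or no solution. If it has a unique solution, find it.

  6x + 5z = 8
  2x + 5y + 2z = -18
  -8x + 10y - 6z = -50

Row-reduce:
R1 ← R1 / (6).
R2 ← R2 − 2·R1.
R3 ← R3 + 8·R1.
R2 ← R2 / (5).
R3 ← R3 − 10·R2.
Row 3 reduces to 0 = 2, a contradiction. The system is inconsistent.

no solution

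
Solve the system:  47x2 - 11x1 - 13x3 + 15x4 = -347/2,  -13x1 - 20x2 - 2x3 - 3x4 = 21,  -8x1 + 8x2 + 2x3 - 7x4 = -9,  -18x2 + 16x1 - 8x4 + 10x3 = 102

Row-reduce:
R1 ← R1 / (-11).
R2 ← R2 + 13·R1.
R3 ← R3 + 8·R1.
R4 ← R4 − 16·R1.
R2 ← R2 / (-831/11).
R1 ← R1 + 47/11·R2.
R3 ← R3 + 288/11·R2.
R4 ← R4 − 554/11·R2.
R3 ← R3 / (1890/277).
R1 ← R1 − 118/277·R3.
R2 ← R2 + 49/277·R3.
Row 4 reduces to 0 = 1/3, a contradiction. The system is inconsistent.

no solution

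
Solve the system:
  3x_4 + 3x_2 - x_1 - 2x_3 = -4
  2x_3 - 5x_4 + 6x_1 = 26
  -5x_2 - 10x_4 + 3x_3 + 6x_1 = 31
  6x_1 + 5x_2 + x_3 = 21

infinitely many solutions

Row-reduce:
R1 ← R1 / (-1).
R2 ← R2 − 6·R1.
R3 ← R3 − 6·R1.
R4 ← R4 − 6·R1.
R2 ← R2 / (18).
R1 ← R1 + 3·R2.
R3 ← R3 − 13·R2.
R4 ← R4 − 23·R2.
R3 ← R3 / (-16/9).
R1 ← R1 − 1/3·R3.
R2 ← R2 + 5/9·R3.
R4 ← R4 − 16/9·R3.
Rank is 3 with 4 unknowns, leaving x_4 free.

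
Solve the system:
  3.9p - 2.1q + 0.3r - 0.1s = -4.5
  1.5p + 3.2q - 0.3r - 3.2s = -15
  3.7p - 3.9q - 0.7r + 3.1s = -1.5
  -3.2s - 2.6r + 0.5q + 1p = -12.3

Row-reduce the augmented matrix:
R1 ← R1 / (39/10).
R2 ← R2 − 3/2·R1.
R3 ← R3 − 37/10·R1.
R4 ← R4 − 1·R1.
R2 ← R2 / (521/130).
R1 ← R1 + 7/13·R2.
R3 ← R3 + 124/65·R2.
R4 ← R4 − 27/26·R2.
R3 ← R3 / (-616/521).
R1 ← R1 − 11/521·R3.
R2 ← R2 + 54/521·R3.
R4 ← R4 + 6693/2605·R3.
R4 ← R4 / (-278471/46200).
R1 ← R1 + 353/840·R4.
R2 ← R2 + 1443/1540·R4.
R3 ← R3 + 13207/9240·R4.
Reading off the reduced rows gives p = -3, q = -3, r = 3, s = 0.

p = -3, q = -3, r = 3, s = 0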